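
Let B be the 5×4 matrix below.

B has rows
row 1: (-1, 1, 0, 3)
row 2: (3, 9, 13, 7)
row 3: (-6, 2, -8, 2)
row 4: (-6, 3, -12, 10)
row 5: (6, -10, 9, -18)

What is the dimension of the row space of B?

4

Row reduce to echelon form.
R2 ← R2 + (3)·R1: [0, 12, 13, 16]
R3 ← R3 − (6)·R1: [0, -4, -8, -16]
R4 ← R4 − (6)·R1: [0, -3, -12, -8]
R5 ← R5 + (6)·R1: [0, -4, 9, 0]
R3 ← R3 + (1/3)·R2: [0, 0, -11/3, -32/3]
R4 ← R4 + (1/4)·R2: [0, 0, -35/4, -4]
R5 ← R5 + (1/3)·R2: [0, 0, 40/3, 16/3]
R4 ← R4 − (105/44)·R3: [0, 0, 0, 236/11]
R5 ← R5 + (40/11)·R3: [0, 0, 0, -368/11]
R5 ← R5 + (92/59)·R4: [0, 0, 0, 0]
Echelon form has 4 nonzero rows, so rank(B) = 4.
The row space has dimension equal to the rank: 4.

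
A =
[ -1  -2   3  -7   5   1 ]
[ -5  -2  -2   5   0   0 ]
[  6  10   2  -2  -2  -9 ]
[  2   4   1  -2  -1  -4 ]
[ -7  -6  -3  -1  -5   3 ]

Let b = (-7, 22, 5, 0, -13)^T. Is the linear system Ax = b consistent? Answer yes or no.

yes

Row reduce the augmented matrix [A | b].
R2 ← R2 − (5)·R1: [0, 8, -17, 40, -25, -5, 57]
R3 ← R3 + (6)·R1: [0, -2, 20, -44, 28, -3, -37]
R4 ← R4 + (2)·R1: [0, 0, 7, -16, 9, -2, -14]
R5 ← R5 − (7)·R1: [0, 8, -24, 48, -40, -4, 36]
R3 ← R3 + (1/4)·R2: [0, 0, 63/4, -34, 87/4, -17/4, -91/4]
R5 ← R5 − R2: [0, 0, -7, 8, -15, 1, -21]
R4 ← R4 − (4/9)·R3: [0, 0, 0, -8/9, -2/3, -1/9, -35/9]
R5 ← R5 + (4/9)·R3: [0, 0, 0, -64/9, -16/3, -8/9, -280/9]
R5 ← R5 − (8)·R4: [0, 0, 0, 0, 0, 0, 0]
The echelon form has 4 nonzero rows, and every pivot lies in the first 6 columns, so rank(A) = rank([A|b]) = 4.
The system is consistent.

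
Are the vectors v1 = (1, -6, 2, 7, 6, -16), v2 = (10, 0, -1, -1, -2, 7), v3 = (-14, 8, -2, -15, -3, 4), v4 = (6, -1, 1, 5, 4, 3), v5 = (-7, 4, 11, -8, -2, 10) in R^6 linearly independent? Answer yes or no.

Form the matrix with these vectors as rows and row reduce.
R2 ← R2 − (10)·R1: [0, 60, -21, -71, -62, 167]
R3 ← R3 + (14)·R1: [0, -76, 26, 83, 81, -220]
R4 ← R4 − (6)·R1: [0, 35, -11, -37, -32, 99]
R5 ← R5 + (7)·R1: [0, -38, 25, 41, 40, -102]
R3 ← R3 + (19/15)·R2: [0, 0, -3/5, -104/15, 37/15, -127/15]
R4 ← R4 − (7/12)·R2: [0, 0, 5/4, 53/12, 25/6, 19/12]
R5 ← R5 + (19/30)·R2: [0, 0, 117/10, -119/30, 11/15, 113/30]
R4 ← R4 + (25/12)·R3: [0, 0, 0, -361/36, 335/36, -289/18]
R5 ← R5 + (39/2)·R3: [0, 0, 0, -835/6, 293/6, -484/3]
R5 ← R5 − (5010/361)·R4: [0, 0, 0, 0, -28992/361, 22197/361]
5 nonzero rows, so the 5 vectors span a space of dimension 5.
Since 5 = 5, the vectors are linearly independent.

yes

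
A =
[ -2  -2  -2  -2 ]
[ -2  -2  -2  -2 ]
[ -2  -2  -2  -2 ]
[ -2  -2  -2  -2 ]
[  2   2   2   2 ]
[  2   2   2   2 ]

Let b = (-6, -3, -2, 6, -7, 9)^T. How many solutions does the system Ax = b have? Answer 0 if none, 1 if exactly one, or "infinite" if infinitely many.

Row reduce the augmented matrix [A | b].
R2 ← R2 − R1: [0, 0, 0, 0, 3]
R3 ← R3 − R1: [0, 0, 0, 0, 4]
R4 ← R4 − R1: [0, 0, 0, 0, 12]
R5 ← R5 + R1: [0, 0, 0, 0, -13]
R6 ← R6 + R1: [0, 0, 0, 0, 3]
R3 ← R3 − (4/3)·R2: [0, 0, 0, 0, 0]
R4 ← R4 − (4)·R2: [0, 0, 0, 0, 0]
R5 ← R5 + (13/3)·R2: [0, 0, 0, 0, 0]
R6 ← R6 − R2: [0, 0, 0, 0, 0]
The echelon form has 2 nonzero rows; the last pivot sits in the augmented column, so rank(A) = 1 but rank([A|b]) = 2.
Since the ranks differ, the system is inconsistent.
It has no solutions.

0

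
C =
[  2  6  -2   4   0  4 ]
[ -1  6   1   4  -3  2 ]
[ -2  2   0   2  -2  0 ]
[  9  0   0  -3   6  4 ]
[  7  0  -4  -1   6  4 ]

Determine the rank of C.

Row reduce to echelon form.
R2 ← R2 + (1/2)·R1: [0, 9, 0, 6, -3, 4]
R3 ← R3 + R1: [0, 8, -2, 6, -2, 4]
R4 ← R4 − (9/2)·R1: [0, -27, 9, -21, 6, -14]
R5 ← R5 − (7/2)·R1: [0, -21, 3, -15, 6, -10]
R3 ← R3 − (8/9)·R2: [0, 0, -2, 2/3, 2/3, 4/9]
R4 ← R4 + (3)·R2: [0, 0, 9, -3, -3, -2]
R5 ← R5 + (7/3)·R2: [0, 0, 3, -1, -1, -2/3]
R4 ← R4 + (9/2)·R3: [0, 0, 0, 0, 0, 0]
R5 ← R5 + (3/2)·R3: [0, 0, 0, 0, 0, 0]
Echelon form has 3 nonzero rows, so rank(C) = 3.

3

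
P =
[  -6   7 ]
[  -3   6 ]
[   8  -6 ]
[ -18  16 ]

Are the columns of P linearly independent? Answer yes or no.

Row reduce P to echelon form.
R2 ← R2 − (1/2)·R1: [0, 5/2]
R3 ← R3 + (4/3)·R1: [0, 10/3]
R4 ← R4 − (3)·R1: [0, -5]
R3 ← R3 − (4/3)·R2: [0, 0]
R4 ← R4 + (2)·R2: [0, 0]
2 pivots among 2 columns.
Every column is a pivot column, so the columns are linearly independent.

yes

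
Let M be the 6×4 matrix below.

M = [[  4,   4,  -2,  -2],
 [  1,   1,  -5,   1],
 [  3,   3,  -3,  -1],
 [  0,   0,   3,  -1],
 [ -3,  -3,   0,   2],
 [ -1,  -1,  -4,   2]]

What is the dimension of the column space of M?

2

Row reduce to echelon form.
R2 ← R2 − (1/4)·R1: [0, 0, -9/2, 3/2]
R3 ← R3 − (3/4)·R1: [0, 0, -3/2, 1/2]
R5 ← R5 + (3/4)·R1: [0, 0, -3/2, 1/2]
R6 ← R6 + (1/4)·R1: [0, 0, -9/2, 3/2]
R3 ← R3 − (1/3)·R2: [0, 0, 0, 0]
R4 ← R4 + (2/3)·R2: [0, 0, 0, 0]
R5 ← R5 − (1/3)·R2: [0, 0, 0, 0]
R6 ← R6 − R2: [0, 0, 0, 0]
Echelon form has 2 nonzero rows, so rank(M) = 2.
The column space has dimension equal to the rank: 2.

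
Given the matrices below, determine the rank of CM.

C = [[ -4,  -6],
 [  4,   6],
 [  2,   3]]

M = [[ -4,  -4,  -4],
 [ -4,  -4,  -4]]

1

First compute CM:
[[ 40,  40,  40],
 [-40, -40, -40],
 [-20, -20, -20]]
Now row reduce the product.
R2 ← R2 + R1: [0, 0, 0]
R3 ← R3 + (1/2)·R1: [0, 0, 0]
1 nonzero row, so rank(CM) = 1.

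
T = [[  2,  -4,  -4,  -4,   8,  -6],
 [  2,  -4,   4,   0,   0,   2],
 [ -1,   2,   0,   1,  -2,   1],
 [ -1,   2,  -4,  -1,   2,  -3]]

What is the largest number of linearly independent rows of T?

2

Row reduce to echelon form.
R2 ← R2 − R1: [0, 0, 8, 4, -8, 8]
R3 ← R3 + (1/2)·R1: [0, 0, -2, -1, 2, -2]
R4 ← R4 + (1/2)·R1: [0, 0, -6, -3, 6, -6]
R3 ← R3 + (1/4)·R2: [0, 0, 0, 0, 0, 0]
R4 ← R4 + (3/4)·R2: [0, 0, 0, 0, 0, 0]
Echelon form has 2 nonzero rows, so rank(T) = 2.
The rank gives the maximum number of linearly independent rows: 2.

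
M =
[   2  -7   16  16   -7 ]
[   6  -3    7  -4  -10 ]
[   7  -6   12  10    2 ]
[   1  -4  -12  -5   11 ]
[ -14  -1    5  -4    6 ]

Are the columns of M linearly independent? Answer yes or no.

Row reduce M to echelon form.
R2 ← R2 − (3)·R1: [0, 18, -41, -52, 11]
R3 ← R3 − (7/2)·R1: [0, 37/2, -44, -46, 53/2]
R4 ← R4 − (1/2)·R1: [0, -1/2, -20, -13, 29/2]
R5 ← R5 + (7)·R1: [0, -50, 117, 108, -43]
R3 ← R3 − (37/36)·R2: [0, 0, -67/36, 67/9, 547/36]
R4 ← R4 + (1/36)·R2: [0, 0, -761/36, -130/9, 533/36]
R5 ← R5 + (25/9)·R2: [0, 0, 28/9, -328/9, -112/9]
R4 ← R4 − (761/67)·R3: [0, 0, 0, -99, -10571/67]
R5 ← R5 + (112/67)·R3: [0, 0, 0, -24, 868/67]
R5 ← R5 − (8/33)·R4: [0, 0, 0, 0, 10292/201]
5 pivots among 5 columns.
Every column is a pivot column, so the columns are linearly independent.

yes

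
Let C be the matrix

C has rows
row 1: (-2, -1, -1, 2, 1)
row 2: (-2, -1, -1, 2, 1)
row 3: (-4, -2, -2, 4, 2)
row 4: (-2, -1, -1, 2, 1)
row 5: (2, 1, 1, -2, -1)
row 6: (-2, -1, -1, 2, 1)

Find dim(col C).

Row reduce to echelon form.
R2 ← R2 − R1: [0, 0, 0, 0, 0]
R3 ← R3 − (2)·R1: [0, 0, 0, 0, 0]
R4 ← R4 − R1: [0, 0, 0, 0, 0]
R5 ← R5 + R1: [0, 0, 0, 0, 0]
R6 ← R6 − R1: [0, 0, 0, 0, 0]
Echelon form has 1 nonzero row, so rank(C) = 1.
The column space has dimension equal to the rank: 1.

1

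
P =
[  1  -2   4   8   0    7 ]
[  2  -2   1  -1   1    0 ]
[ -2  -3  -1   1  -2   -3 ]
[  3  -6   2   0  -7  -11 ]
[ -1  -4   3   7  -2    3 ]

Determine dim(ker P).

1

Row reduce to echelon form.
R2 ← R2 − (2)·R1: [0, 2, -7, -17, 1, -14]
R3 ← R3 + (2)·R1: [0, -7, 7, 17, -2, 11]
R4 ← R4 − (3)·R1: [0, 0, -10, -24, -7, -32]
R5 ← R5 + R1: [0, -6, 7, 15, -2, 10]
R3 ← R3 + (7/2)·R2: [0, 0, -35/2, -85/2, 3/2, -38]
R5 ← R5 + (3)·R2: [0, 0, -14, -36, 1, -32]
R4 ← R4 − (4/7)·R3: [0, 0, 0, 2/7, -55/7, -72/7]
R5 ← R5 − (4/5)·R3: [0, 0, 0, -2, -1/5, -8/5]
R5 ← R5 + (7)·R4: [0, 0, 0, 0, -276/5, -368/5]
5 nonzero rows, so rank(P) = 5.
P has 6 columns; by rank–nullity, nullity = 6 − 5 = 1.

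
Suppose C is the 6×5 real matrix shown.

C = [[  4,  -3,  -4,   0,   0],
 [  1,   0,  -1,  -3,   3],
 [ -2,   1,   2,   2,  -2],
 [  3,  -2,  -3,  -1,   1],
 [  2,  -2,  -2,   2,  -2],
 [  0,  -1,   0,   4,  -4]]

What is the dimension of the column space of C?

Row reduce to echelon form.
R2 ← R2 − (1/4)·R1: [0, 3/4, 0, -3, 3]
R3 ← R3 + (1/2)·R1: [0, -1/2, 0, 2, -2]
R4 ← R4 − (3/4)·R1: [0, 1/4, 0, -1, 1]
R5 ← R5 − (1/2)·R1: [0, -1/2, 0, 2, -2]
R3 ← R3 + (2/3)·R2: [0, 0, 0, 0, 0]
R4 ← R4 − (1/3)·R2: [0, 0, 0, 0, 0]
R5 ← R5 + (2/3)·R2: [0, 0, 0, 0, 0]
R6 ← R6 + (4/3)·R2: [0, 0, 0, 0, 0]
Echelon form has 2 nonzero rows, so rank(C) = 2.
The column space has dimension equal to the rank: 2.

2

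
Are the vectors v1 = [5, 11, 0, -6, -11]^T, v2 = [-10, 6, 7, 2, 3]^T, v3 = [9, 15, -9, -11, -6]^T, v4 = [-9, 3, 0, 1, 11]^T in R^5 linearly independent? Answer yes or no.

Form the matrix with these vectors as rows and row reduce.
R2 ← R2 + (2)·R1: [0, 28, 7, -10, -19]
R3 ← R3 − (9/5)·R1: [0, -24/5, -9, -1/5, 69/5]
R4 ← R4 + (9/5)·R1: [0, 114/5, 0, -49/5, -44/5]
R3 ← R3 + (6/35)·R2: [0, 0, -39/5, -67/35, 369/35]
R4 ← R4 − (57/70)·R2: [0, 0, -57/10, -58/35, 467/70]
R4 ← R4 − (19/26)·R3: [0, 0, 0, -47/182, -94/91]
4 nonzero rows, so the 4 vectors span a space of dimension 4.
Since 4 = 4, the vectors are linearly independent.

yes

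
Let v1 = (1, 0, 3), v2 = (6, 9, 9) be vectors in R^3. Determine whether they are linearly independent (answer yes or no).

Form the matrix with these vectors as rows and row reduce.
R2 ← R2 − (6)·R1: [0, 9, -9]
2 nonzero rows, so the 2 vectors span a space of dimension 2.
Since 2 = 2, the vectors are linearly independent.

yes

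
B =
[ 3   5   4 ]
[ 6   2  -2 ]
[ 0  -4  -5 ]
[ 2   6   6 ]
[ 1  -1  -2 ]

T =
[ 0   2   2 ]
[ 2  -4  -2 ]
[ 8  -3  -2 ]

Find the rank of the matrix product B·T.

2

First compute BT:
[[ 42, -26, -12],
 [-12,  10,  12],
 [-48,  31,  18],
 [ 60, -38, -20],
 [-18,  12,   8]]
Now row reduce the product.
R2 ← R2 + (2/7)·R1: [0, 18/7, 60/7]
R3 ← R3 + (8/7)·R1: [0, 9/7, 30/7]
R4 ← R4 − (10/7)·R1: [0, -6/7, -20/7]
R5 ← R5 + (3/7)·R1: [0, 6/7, 20/7]
R3 ← R3 − (1/2)·R2: [0, 0, 0]
R4 ← R4 + (1/3)·R2: [0, 0, 0]
R5 ← R5 − (1/3)·R2: [0, 0, 0]
2 nonzero rows, so rank(BT) = 2.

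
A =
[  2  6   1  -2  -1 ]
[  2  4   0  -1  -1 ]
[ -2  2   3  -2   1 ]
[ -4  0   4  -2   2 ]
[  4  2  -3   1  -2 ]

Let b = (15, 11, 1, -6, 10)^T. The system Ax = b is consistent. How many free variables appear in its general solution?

3

Row reduce the augmented matrix [A | b].
R2 ← R2 − R1: [0, -2, -1, 1, 0, -4]
R3 ← R3 + R1: [0, 8, 4, -4, 0, 16]
R4 ← R4 + (2)·R1: [0, 12, 6, -6, 0, 24]
R5 ← R5 − (2)·R1: [0, -10, -5, 5, 0, -20]
R3 ← R3 + (4)·R2: [0, 0, 0, 0, 0, 0]
R4 ← R4 + (6)·R2: [0, 0, 0, 0, 0, 0]
R5 ← R5 − (5)·R2: [0, 0, 0, 0, 0, 0]
The echelon form has 2 nonzero rows, and every pivot lies in the first 5 columns, so rank(A) = rank([A|b]) = 2.
The system is consistent.
Free variables = (unknowns) − (rank) = 5 − 2 = 3.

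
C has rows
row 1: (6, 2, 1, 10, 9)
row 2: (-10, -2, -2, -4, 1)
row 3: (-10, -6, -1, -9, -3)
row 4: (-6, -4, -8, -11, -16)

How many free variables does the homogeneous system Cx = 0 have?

1

Row reduce to echelon form.
R2 ← R2 + (5/3)·R1: [0, 4/3, -1/3, 38/3, 16]
R3 ← R3 + (5/3)·R1: [0, -8/3, 2/3, 23/3, 12]
R4 ← R4 + R1: [0, -2, -7, -1, -7]
R3 ← R3 + (2)·R2: [0, 0, 0, 33, 44]
R4 ← R4 + (3/2)·R2: [0, 0, -15/2, 18, 17]
Swap R3 ↔ R4
4 nonzero rows, so rank(C) = 4.
C has 5 columns; by rank–nullity, nullity = 5 − 4 = 1.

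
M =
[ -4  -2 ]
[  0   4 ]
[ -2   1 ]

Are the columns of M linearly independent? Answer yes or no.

Row reduce M to echelon form.
R3 ← R3 − (1/2)·R1: [0, 2]
R3 ← R3 − (1/2)·R2: [0, 0]
2 pivots among 2 columns.
Every column is a pivot column, so the columns are linearly independent.

yes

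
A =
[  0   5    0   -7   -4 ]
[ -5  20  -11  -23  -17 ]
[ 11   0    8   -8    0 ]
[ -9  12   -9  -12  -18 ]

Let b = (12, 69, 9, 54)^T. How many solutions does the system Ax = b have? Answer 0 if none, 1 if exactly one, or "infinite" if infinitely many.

Row reduce the augmented matrix [A | b].
Swap R1 ↔ R2
R3 ← R3 + (11/5)·R1: [0, 44, -81/5, -293/5, -187/5, 804/5]
R4 ← R4 − (9/5)·R1: [0, -24, 54/5, 147/5, 63/5, -351/5]
R3 ← R3 − (44/5)·R2: [0, 0, -81/5, 3, -11/5, 276/5]
R4 ← R4 + (24/5)·R2: [0, 0, 54/5, -21/5, -33/5, -63/5]
R4 ← R4 + (2/3)·R3: [0, 0, 0, -11/5, -121/15, 121/5]
The echelon form has 4 nonzero rows, and every pivot lies in the first 5 columns, so rank(A) = rank([A|b]) = 4.
The system is consistent.
rank = 4 < 5 unknowns, so there are infinitely many solutions.

infinite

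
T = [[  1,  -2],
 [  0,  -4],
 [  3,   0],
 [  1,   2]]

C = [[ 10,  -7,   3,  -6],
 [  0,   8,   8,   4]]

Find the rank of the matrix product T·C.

First compute TC:
[[ 10, -23, -13, -14],
 [  0, -32, -32, -16],
 [ 30, -21,   9, -18],
 [ 10,   9,  19,   2]]
Now row reduce the product.
R3 ← R3 − (3)·R1: [0, 48, 48, 24]
R4 ← R4 − R1: [0, 32, 32, 16]
R3 ← R3 + (3/2)·R2: [0, 0, 0, 0]
R4 ← R4 + R2: [0, 0, 0, 0]
2 nonzero rows, so rank(TC) = 2.

2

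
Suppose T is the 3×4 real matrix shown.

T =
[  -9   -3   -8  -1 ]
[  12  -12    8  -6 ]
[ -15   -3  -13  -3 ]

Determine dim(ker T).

Row reduce to echelon form.
R2 ← R2 + (4/3)·R1: [0, -16, -8/3, -22/3]
R3 ← R3 − (5/3)·R1: [0, 2, 1/3, -4/3]
R3 ← R3 + (1/8)·R2: [0, 0, 0, -9/4]
3 nonzero rows, so rank(T) = 3.
T has 4 columns; by rank–nullity, nullity = 4 − 3 = 1.

1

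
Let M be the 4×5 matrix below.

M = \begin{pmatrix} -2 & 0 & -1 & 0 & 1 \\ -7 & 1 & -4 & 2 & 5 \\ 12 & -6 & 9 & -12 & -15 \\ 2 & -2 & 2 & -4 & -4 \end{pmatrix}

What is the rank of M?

Row reduce to echelon form.
R2 ← R2 − (7/2)·R1: [0, 1, -1/2, 2, 3/2]
R3 ← R3 + (6)·R1: [0, -6, 3, -12, -9]
R4 ← R4 + R1: [0, -2, 1, -4, -3]
R3 ← R3 + (6)·R2: [0, 0, 0, 0, 0]
R4 ← R4 + (2)·R2: [0, 0, 0, 0, 0]
Echelon form has 2 nonzero rows, so rank(M) = 2.

2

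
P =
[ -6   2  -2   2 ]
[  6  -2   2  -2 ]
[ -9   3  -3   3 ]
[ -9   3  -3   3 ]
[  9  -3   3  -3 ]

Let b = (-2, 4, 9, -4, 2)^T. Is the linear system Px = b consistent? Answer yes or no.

no

Row reduce the augmented matrix [P | b].
R2 ← R2 + R1: [0, 0, 0, 0, 2]
R3 ← R3 − (3/2)·R1: [0, 0, 0, 0, 12]
R4 ← R4 − (3/2)·R1: [0, 0, 0, 0, -1]
R5 ← R5 + (3/2)·R1: [0, 0, 0, 0, -1]
R3 ← R3 − (6)·R2: [0, 0, 0, 0, 0]
R4 ← R4 + (1/2)·R2: [0, 0, 0, 0, 0]
R5 ← R5 + (1/2)·R2: [0, 0, 0, 0, 0]
The echelon form has 2 nonzero rows; the last pivot sits in the augmented column, so rank(P) = 1 but rank([P|b]) = 2.
Since the ranks differ, the system is inconsistent.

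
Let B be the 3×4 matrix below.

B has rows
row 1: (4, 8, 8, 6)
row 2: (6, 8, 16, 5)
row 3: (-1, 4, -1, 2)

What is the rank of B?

Row reduce to echelon form.
R2 ← R2 − (3/2)·R1: [0, -4, 4, -4]
R3 ← R3 + (1/4)·R1: [0, 6, 1, 7/2]
R3 ← R3 + (3/2)·R2: [0, 0, 7, -5/2]
Echelon form has 3 nonzero rows, so rank(B) = 3.

3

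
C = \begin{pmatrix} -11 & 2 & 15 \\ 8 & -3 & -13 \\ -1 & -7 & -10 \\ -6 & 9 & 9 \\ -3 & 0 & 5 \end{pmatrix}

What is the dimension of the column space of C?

Row reduce to echelon form.
R2 ← R2 + (8/11)·R1: [0, -17/11, -23/11]
R3 ← R3 − (1/11)·R1: [0, -79/11, -125/11]
R4 ← R4 − (6/11)·R1: [0, 87/11, 9/11]
R5 ← R5 − (3/11)·R1: [0, -6/11, 10/11]
R3 ← R3 − (79/17)·R2: [0, 0, -28/17]
R4 ← R4 + (87/17)·R2: [0, 0, -168/17]
R5 ← R5 − (6/17)·R2: [0, 0, 28/17]
R4 ← R4 − (6)·R3: [0, 0, 0]
R5 ← R5 + R3: [0, 0, 0]
Echelon form has 3 nonzero rows, so rank(C) = 3.
The column space has dimension equal to the rank: 3.

3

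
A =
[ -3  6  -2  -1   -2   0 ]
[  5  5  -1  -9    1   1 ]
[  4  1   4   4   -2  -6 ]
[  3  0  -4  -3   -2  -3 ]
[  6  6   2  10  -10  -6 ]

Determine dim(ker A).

Row reduce to echelon form.
R2 ← R2 + (5/3)·R1: [0, 15, -13/3, -32/3, -7/3, 1]
R3 ← R3 + (4/3)·R1: [0, 9, 4/3, 8/3, -14/3, -6]
R4 ← R4 + R1: [0, 6, -6, -4, -4, -3]
R5 ← R5 + (2)·R1: [0, 18, -2, 8, -14, -6]
R3 ← R3 − (3/5)·R2: [0, 0, 59/15, 136/15, -49/15, -33/5]
R4 ← R4 − (2/5)·R2: [0, 0, -64/15, 4/15, -46/15, -17/5]
R5 ← R5 − (6/5)·R2: [0, 0, 16/5, 104/5, -56/5, -36/5]
R4 ← R4 + (64/59)·R3: [0, 0, 0, 596/59, -390/59, -623/59]
R5 ← R5 − (48/59)·R3: [0, 0, 0, 792/59, -504/59, -108/59]
R5 ← R5 − (198/149)·R4: [0, 0, 0, 0, 36/149, 1818/149]
5 nonzero rows, so rank(A) = 5.
A has 6 columns; by rank–nullity, nullity = 6 − 5 = 1.

1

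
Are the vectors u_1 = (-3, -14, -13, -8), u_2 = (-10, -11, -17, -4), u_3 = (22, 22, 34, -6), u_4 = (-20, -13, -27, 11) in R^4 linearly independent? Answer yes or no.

Form the matrix with these vectors as rows and row reduce.
R2 ← R2 − (10/3)·R1: [0, 107/3, 79/3, 68/3]
R3 ← R3 + (22/3)·R1: [0, -242/3, -184/3, -194/3]
R4 ← R4 − (20/3)·R1: [0, 241/3, 179/3, 193/3]
R3 ← R3 + (242/107)·R2: [0, 0, -190/107, -1434/107]
R4 ← R4 − (241/107)·R2: [0, 0, 38/107, 1421/107]
R4 ← R4 + (1/5)·R3: [0, 0, 0, 53/5]
4 nonzero rows, so the 4 vectors span a space of dimension 4.
Since 4 = 4, the vectors are linearly independent.

yes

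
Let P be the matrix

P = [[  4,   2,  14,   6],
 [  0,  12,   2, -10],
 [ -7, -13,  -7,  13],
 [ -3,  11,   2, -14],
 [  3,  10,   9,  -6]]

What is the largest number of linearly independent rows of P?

4

Row reduce to echelon form.
R3 ← R3 + (7/4)·R1: [0, -19/2, 35/2, 47/2]
R4 ← R4 + (3/4)·R1: [0, 25/2, 25/2, -19/2]
R5 ← R5 − (3/4)·R1: [0, 17/2, -3/2, -21/2]
R3 ← R3 + (19/24)·R2: [0, 0, 229/12, 187/12]
R4 ← R4 − (25/24)·R2: [0, 0, 125/12, 11/12]
R5 ← R5 − (17/24)·R2: [0, 0, -35/12, -41/12]
R4 ← R4 − (125/229)·R3: [0, 0, 0, -1738/229]
R5 ← R5 + (35/229)·R3: [0, 0, 0, -237/229]
R5 ← R5 − (3/22)·R4: [0, 0, 0, 0]
Echelon form has 4 nonzero rows, so rank(P) = 4.
The rank gives the maximum number of linearly independent rows: 4.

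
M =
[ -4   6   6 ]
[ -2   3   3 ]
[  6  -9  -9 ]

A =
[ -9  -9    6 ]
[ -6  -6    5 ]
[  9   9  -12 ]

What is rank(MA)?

1

First compute MA:
[[ 54,  54, -66],
 [ 27,  27, -33],
 [-81, -81,  99]]
Now row reduce the product.
R2 ← R2 − (1/2)·R1: [0, 0, 0]
R3 ← R3 + (3/2)·R1: [0, 0, 0]
1 nonzero row, so rank(MA) = 1.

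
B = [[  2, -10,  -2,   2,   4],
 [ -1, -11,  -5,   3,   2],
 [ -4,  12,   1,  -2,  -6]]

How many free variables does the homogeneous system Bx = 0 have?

3

Row reduce to echelon form.
R2 ← R2 + (1/2)·R1: [0, -16, -6, 4, 4]
R3 ← R3 + (2)·R1: [0, -8, -3, 2, 2]
R3 ← R3 − (1/2)·R2: [0, 0, 0, 0, 0]
2 nonzero rows, so rank(B) = 2.
B has 5 columns; by rank–nullity, nullity = 5 − 2 = 3.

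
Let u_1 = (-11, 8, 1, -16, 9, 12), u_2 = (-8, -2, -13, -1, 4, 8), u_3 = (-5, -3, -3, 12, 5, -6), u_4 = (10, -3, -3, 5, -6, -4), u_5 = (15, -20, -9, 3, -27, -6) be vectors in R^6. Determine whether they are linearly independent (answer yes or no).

Form the matrix with these vectors as rows and row reduce.
R2 ← R2 − (8/11)·R1: [0, -86/11, -151/11, 117/11, -28/11, -8/11]
R3 ← R3 − (5/11)·R1: [0, -73/11, -38/11, 212/11, 10/11, -126/11]
R4 ← R4 + (10/11)·R1: [0, 47/11, -23/11, -105/11, 24/11, 76/11]
R5 ← R5 + (15/11)·R1: [0, -100/11, -84/11, -207/11, -162/11, 114/11]
R3 ← R3 − (73/86)·R2: [0, 0, 705/86, 881/86, 132/43, -466/43]
R4 ← R4 + (47/86)·R2: [0, 0, -825/86, -321/86, 34/43, 280/43]
R5 ← R5 − (50/43)·R2: [0, 0, 358/43, -1341/43, -506/43, 482/43]
R4 ← R4 + (55/47)·R3: [0, 0, 0, 388/47, 206/47, -290/47]
R5 ← R5 − (716/705)·R3: [0, 0, 0, -29321/705, -3498/235, 15662/705]
R5 ← R5 + (29321/5820)·R4: [0, 0, 0, 0, 20941/2910, -25811/2910]
5 nonzero rows, so the 5 vectors span a space of dimension 5.
Since 5 = 5, the vectors are linearly independent.

yes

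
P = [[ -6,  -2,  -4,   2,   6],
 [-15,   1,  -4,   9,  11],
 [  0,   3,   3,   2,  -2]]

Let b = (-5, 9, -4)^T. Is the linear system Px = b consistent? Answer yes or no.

no

Row reduce the augmented matrix [P | b].
R2 ← R2 − (5/2)·R1: [0, 6, 6, 4, -4, 43/2]
R3 ← R3 − (1/2)·R2: [0, 0, 0, 0, 0, -59/4]
The echelon form has 3 nonzero rows; the last pivot sits in the augmented column, so rank(P) = 2 but rank([P|b]) = 3.
Since the ranks differ, the system is inconsistent.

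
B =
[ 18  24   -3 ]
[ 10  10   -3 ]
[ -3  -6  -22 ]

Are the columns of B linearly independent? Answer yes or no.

Row reduce B to echelon form.
R2 ← R2 − (5/9)·R1: [0, -10/3, -4/3]
R3 ← R3 + (1/6)·R1: [0, -2, -45/2]
R3 ← R3 − (3/5)·R2: [0, 0, -217/10]
3 pivots among 3 columns.
Every column is a pivot column, so the columns are linearly independent.

yes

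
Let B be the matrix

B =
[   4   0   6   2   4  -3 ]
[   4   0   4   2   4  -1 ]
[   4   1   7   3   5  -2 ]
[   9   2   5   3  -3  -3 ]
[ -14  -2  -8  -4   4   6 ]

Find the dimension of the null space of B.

2

Row reduce to echelon form.
R2 ← R2 − R1: [0, 0, -2, 0, 0, 2]
R3 ← R3 − R1: [0, 1, 1, 1, 1, 1]
R4 ← R4 − (9/4)·R1: [0, 2, -17/2, -3/2, -12, 15/4]
R5 ← R5 + (7/2)·R1: [0, -2, 13, 3, 18, -9/2]
Swap R2 ↔ R3
R4 ← R4 − (2)·R2: [0, 0, -21/2, -7/2, -14, 7/4]
R5 ← R5 + (2)·R2: [0, 0, 15, 5, 20, -5/2]
R4 ← R4 − (21/4)·R3: [0, 0, 0, -7/2, -14, -35/4]
R5 ← R5 + (15/2)·R3: [0, 0, 0, 5, 20, 25/2]
R5 ← R5 + (10/7)·R4: [0, 0, 0, 0, 0, 0]
4 nonzero rows, so rank(B) = 4.
B has 6 columns; by rank–nullity, nullity = 6 − 4 = 2.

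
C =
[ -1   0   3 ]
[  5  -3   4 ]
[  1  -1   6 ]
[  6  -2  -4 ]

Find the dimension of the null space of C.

0

Row reduce to echelon form.
R2 ← R2 + (5)·R1: [0, -3, 19]
R3 ← R3 + R1: [0, -1, 9]
R4 ← R4 + (6)·R1: [0, -2, 14]
R3 ← R3 − (1/3)·R2: [0, 0, 8/3]
R4 ← R4 − (2/3)·R2: [0, 0, 4/3]
R4 ← R4 − (1/2)·R3: [0, 0, 0]
3 nonzero rows, so rank(C) = 3.
C has 3 columns; by rank–nullity, nullity = 3 − 3 = 0.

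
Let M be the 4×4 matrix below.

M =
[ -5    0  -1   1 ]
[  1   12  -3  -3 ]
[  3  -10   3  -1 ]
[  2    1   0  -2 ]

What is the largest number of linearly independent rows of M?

Row reduce to echelon form.
R2 ← R2 + (1/5)·R1: [0, 12, -16/5, -14/5]
R3 ← R3 + (3/5)·R1: [0, -10, 12/5, -2/5]
R4 ← R4 + (2/5)·R1: [0, 1, -2/5, -8/5]
R3 ← R3 + (5/6)·R2: [0, 0, -4/15, -41/15]
R4 ← R4 − (1/12)·R2: [0, 0, -2/15, -41/30]
R4 ← R4 − (1/2)·R3: [0, 0, 0, 0]
Echelon form has 3 nonzero rows, so rank(M) = 3.
The rank gives the maximum number of linearly independent rows: 3.

3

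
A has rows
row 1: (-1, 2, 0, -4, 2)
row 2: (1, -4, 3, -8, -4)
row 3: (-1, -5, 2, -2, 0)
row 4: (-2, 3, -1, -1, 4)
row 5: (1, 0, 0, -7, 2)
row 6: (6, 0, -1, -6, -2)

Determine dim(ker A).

Row reduce to echelon form.
R2 ← R2 + R1: [0, -2, 3, -12, -2]
R3 ← R3 − R1: [0, -7, 2, 2, -2]
R4 ← R4 − (2)·R1: [0, -1, -1, 7, 0]
R5 ← R5 + R1: [0, 2, 0, -11, 4]
R6 ← R6 + (6)·R1: [0, 12, -1, -30, 10]
R3 ← R3 − (7/2)·R2: [0, 0, -17/2, 44, 5]
R4 ← R4 − (1/2)·R2: [0, 0, -5/2, 13, 1]
R5 ← R5 + R2: [0, 0, 3, -23, 2]
R6 ← R6 + (6)·R2: [0, 0, 17, -102, -2]
R4 ← R4 − (5/17)·R3: [0, 0, 0, 1/17, -8/17]
R5 ← R5 + (6/17)·R3: [0, 0, 0, -127/17, 64/17]
R6 ← R6 + (2)·R3: [0, 0, 0, -14, 8]
R5 ← R5 + (127)·R4: [0, 0, 0, 0, -56]
R6 ← R6 + (238)·R4: [0, 0, 0, 0, -104]
R6 ← R6 − (13/7)·R5: [0, 0, 0, 0, 0]
5 nonzero rows, so rank(A) = 5.
A has 5 columns; by rank–nullity, nullity = 5 − 5 = 0.

0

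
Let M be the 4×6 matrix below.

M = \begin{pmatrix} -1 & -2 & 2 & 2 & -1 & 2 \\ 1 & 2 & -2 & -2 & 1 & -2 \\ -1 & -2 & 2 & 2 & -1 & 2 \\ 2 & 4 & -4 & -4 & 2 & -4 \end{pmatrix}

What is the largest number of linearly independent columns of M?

1

Row reduce to echelon form.
R2 ← R2 + R1: [0, 0, 0, 0, 0, 0]
R3 ← R3 − R1: [0, 0, 0, 0, 0, 0]
R4 ← R4 + (2)·R1: [0, 0, 0, 0, 0, 0]
Echelon form has 1 nonzero row, so rank(M) = 1.
The rank gives the maximum number of linearly independent columns: 1.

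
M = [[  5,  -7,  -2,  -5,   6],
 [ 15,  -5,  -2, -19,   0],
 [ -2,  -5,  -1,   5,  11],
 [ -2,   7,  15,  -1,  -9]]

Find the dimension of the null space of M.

Row reduce to echelon form.
R2 ← R2 − (3)·R1: [0, 16, 4, -4, -18]
R3 ← R3 + (2/5)·R1: [0, -39/5, -9/5, 3, 67/5]
R4 ← R4 + (2/5)·R1: [0, 21/5, 71/5, -3, -33/5]
R3 ← R3 + (39/80)·R2: [0, 0, 3/20, 21/20, 37/8]
R4 ← R4 − (21/80)·R2: [0, 0, 263/20, -39/20, -15/8]
R4 ← R4 − (263/3)·R3: [0, 0, 0, -94, -1222/3]
4 nonzero rows, so rank(M) = 4.
M has 5 columns; by rank–nullity, nullity = 5 − 4 = 1.

1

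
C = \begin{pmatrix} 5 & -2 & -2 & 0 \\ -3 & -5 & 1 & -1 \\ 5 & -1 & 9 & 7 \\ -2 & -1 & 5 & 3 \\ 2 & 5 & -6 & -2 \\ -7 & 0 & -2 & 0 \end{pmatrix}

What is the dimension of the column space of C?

4

Row reduce to echelon form.
R2 ← R2 + (3/5)·R1: [0, -31/5, -1/5, -1]
R3 ← R3 − R1: [0, 1, 11, 7]
R4 ← R4 + (2/5)·R1: [0, -9/5, 21/5, 3]
R5 ← R5 − (2/5)·R1: [0, 29/5, -26/5, -2]
R6 ← R6 + (7/5)·R1: [0, -14/5, -24/5, 0]
R3 ← R3 + (5/31)·R2: [0, 0, 340/31, 212/31]
R4 ← R4 − (9/31)·R2: [0, 0, 132/31, 102/31]
R5 ← R5 + (29/31)·R2: [0, 0, -167/31, -91/31]
R6 ← R6 − (14/31)·R2: [0, 0, -146/31, 14/31]
R4 ← R4 − (33/85)·R3: [0, 0, 0, 54/85]
R5 ← R5 + (167/340)·R3: [0, 0, 0, 36/85]
R6 ← R6 + (73/170)·R3: [0, 0, 0, 288/85]
R5 ← R5 − (2/3)·R4: [0, 0, 0, 0]
R6 ← R6 − (16/3)·R4: [0, 0, 0, 0]
Echelon form has 4 nonzero rows, so rank(C) = 4.
The column space has dimension equal to the rank: 4.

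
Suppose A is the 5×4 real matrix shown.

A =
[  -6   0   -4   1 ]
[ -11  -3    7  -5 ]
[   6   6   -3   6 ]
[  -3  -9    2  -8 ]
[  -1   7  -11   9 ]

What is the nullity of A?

Row reduce to echelon form.
R2 ← R2 − (11/6)·R1: [0, -3, 43/3, -41/6]
R3 ← R3 + R1: [0, 6, -7, 7]
R4 ← R4 − (1/2)·R1: [0, -9, 4, -17/2]
R5 ← R5 − (1/6)·R1: [0, 7, -31/3, 53/6]
R3 ← R3 + (2)·R2: [0, 0, 65/3, -20/3]
R4 ← R4 − (3)·R2: [0, 0, -39, 12]
R5 ← R5 + (7/3)·R2: [0, 0, 208/9, -64/9]
R4 ← R4 + (9/5)·R3: [0, 0, 0, 0]
R5 ← R5 − (16/15)·R3: [0, 0, 0, 0]
3 nonzero rows, so rank(A) = 3.
A has 4 columns; by rank–nullity, nullity = 4 − 3 = 1.

1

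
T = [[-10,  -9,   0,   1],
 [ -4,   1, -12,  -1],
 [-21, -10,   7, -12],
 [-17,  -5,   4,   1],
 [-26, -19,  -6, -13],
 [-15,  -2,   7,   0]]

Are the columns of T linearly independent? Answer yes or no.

Row reduce T to echelon form.
R2 ← R2 − (2/5)·R1: [0, 23/5, -12, -7/5]
R3 ← R3 − (21/10)·R1: [0, 89/10, 7, -141/10]
R4 ← R4 − (17/10)·R1: [0, 103/10, 4, -7/10]
R5 ← R5 − (13/5)·R1: [0, 22/5, -6, -78/5]
R6 ← R6 − (3/2)·R1: [0, 23/2, 7, -3/2]
R3 ← R3 − (89/46)·R2: [0, 0, 695/23, -262/23]
R4 ← R4 − (103/46)·R2: [0, 0, 710/23, 56/23]
R5 ← R5 − (22/23)·R2: [0, 0, 126/23, -328/23]
R6 ← R6 − (5/2)·R2: [0, 0, 37, 2]
R4 ← R4 − (142/139)·R3: [0, 0, 0, 1956/139]
R5 ← R5 − (126/695)·R3: [0, 0, 0, -8476/695]
R6 ← R6 − (851/695)·R3: [0, 0, 0, 11084/695]
R5 ← R5 + (13/15)·R4: [0, 0, 0, 0]
R6 ← R6 − (17/15)·R4: [0, 0, 0, 0]
4 pivots among 4 columns.
Every column is a pivot column, so the columns are linearly independent.

yes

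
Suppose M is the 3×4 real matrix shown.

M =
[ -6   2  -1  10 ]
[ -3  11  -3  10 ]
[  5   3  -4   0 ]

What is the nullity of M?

1

Row reduce to echelon form.
R2 ← R2 − (1/2)·R1: [0, 10, -5/2, 5]
R3 ← R3 + (5/6)·R1: [0, 14/3, -29/6, 25/3]
R3 ← R3 − (7/15)·R2: [0, 0, -11/3, 6]
3 nonzero rows, so rank(M) = 3.
M has 4 columns; by rank–nullity, nullity = 4 − 3 = 1.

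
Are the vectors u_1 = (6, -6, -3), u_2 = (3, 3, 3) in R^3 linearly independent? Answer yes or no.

Form the matrix with these vectors as rows and row reduce.
R2 ← R2 − (1/2)·R1: [0, 6, 9/2]
2 nonzero rows, so the 2 vectors span a space of dimension 2.
Since 2 = 2, the vectors are linearly independent.

yes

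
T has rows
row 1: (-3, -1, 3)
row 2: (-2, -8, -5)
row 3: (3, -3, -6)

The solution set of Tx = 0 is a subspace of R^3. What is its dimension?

Row reduce to echelon form.
R2 ← R2 − (2/3)·R1: [0, -22/3, -7]
R3 ← R3 + R1: [0, -4, -3]
R3 ← R3 − (6/11)·R2: [0, 0, 9/11]
3 nonzero rows, so rank(T) = 3.
T has 3 columns; by rank–nullity, nullity = 3 − 3 = 0.

0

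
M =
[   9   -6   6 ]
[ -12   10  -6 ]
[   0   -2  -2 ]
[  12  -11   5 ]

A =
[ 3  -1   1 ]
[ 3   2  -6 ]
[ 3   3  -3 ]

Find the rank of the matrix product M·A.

First compute MA:
[[ 27,  -3,  27],
 [-24,  14, -54],
 [-12, -10,  18],
 [ 18, -19,  63]]
Now row reduce the product.
R2 ← R2 + (8/9)·R1: [0, 34/3, -30]
R3 ← R3 + (4/9)·R1: [0, -34/3, 30]
R4 ← R4 − (2/3)·R1: [0, -17, 45]
R3 ← R3 + R2: [0, 0, 0]
R4 ← R4 + (3/2)·R2: [0, 0, 0]
2 nonzero rows, so rank(MA) = 2.

2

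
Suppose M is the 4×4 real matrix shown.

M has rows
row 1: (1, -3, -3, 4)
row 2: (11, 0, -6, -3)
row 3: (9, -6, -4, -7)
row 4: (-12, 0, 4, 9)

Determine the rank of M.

3

Row reduce to echelon form.
R2 ← R2 − (11)·R1: [0, 33, 27, -47]
R3 ← R3 − (9)·R1: [0, 21, 23, -43]
R4 ← R4 + (12)·R1: [0, -36, -32, 57]
R3 ← R3 − (7/11)·R2: [0, 0, 64/11, -144/11]
R4 ← R4 + (12/11)·R2: [0, 0, -28/11, 63/11]
R4 ← R4 + (7/16)·R3: [0, 0, 0, 0]
Echelon form has 3 nonzero rows, so rank(M) = 3.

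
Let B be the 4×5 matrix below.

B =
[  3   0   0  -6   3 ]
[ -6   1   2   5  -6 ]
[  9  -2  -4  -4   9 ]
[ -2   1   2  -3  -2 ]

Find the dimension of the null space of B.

Row reduce to echelon form.
R2 ← R2 + (2)·R1: [0, 1, 2, -7, 0]
R3 ← R3 − (3)·R1: [0, -2, -4, 14, 0]
R4 ← R4 + (2/3)·R1: [0, 1, 2, -7, 0]
R3 ← R3 + (2)·R2: [0, 0, 0, 0, 0]
R4 ← R4 − R2: [0, 0, 0, 0, 0]
2 nonzero rows, so rank(B) = 2.
B has 5 columns; by rank–nullity, nullity = 5 − 2 = 3.

3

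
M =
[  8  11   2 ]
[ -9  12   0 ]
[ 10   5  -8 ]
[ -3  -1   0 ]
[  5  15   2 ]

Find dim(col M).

Row reduce to echelon form.
R2 ← R2 + (9/8)·R1: [0, 195/8, 9/4]
R3 ← R3 − (5/4)·R1: [0, -35/4, -21/2]
R4 ← R4 + (3/8)·R1: [0, 25/8, 3/4]
R5 ← R5 − (5/8)·R1: [0, 65/8, 3/4]
R3 ← R3 + (14/39)·R2: [0, 0, -126/13]
R4 ← R4 − (5/39)·R2: [0, 0, 6/13]
R5 ← R5 − (1/3)·R2: [0, 0, 0]
R4 ← R4 + (1/21)·R3: [0, 0, 0]
Echelon form has 3 nonzero rows, so rank(M) = 3.
The column space has dimension equal to the rank: 3.

3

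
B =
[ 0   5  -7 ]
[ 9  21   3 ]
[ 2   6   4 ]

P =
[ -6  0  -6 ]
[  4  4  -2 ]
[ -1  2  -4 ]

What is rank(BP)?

First compute BP:
[[ 27,   6,  18],
 [ 27,  90, -108],
 [  8,  32, -40]]
Now row reduce the product.
R2 ← R2 − R1: [0, 84, -126]
R3 ← R3 − (8/27)·R1: [0, 272/9, -136/3]
R3 ← R3 − (68/189)·R2: [0, 0, 0]
2 nonzero rows, so rank(BP) = 2.

2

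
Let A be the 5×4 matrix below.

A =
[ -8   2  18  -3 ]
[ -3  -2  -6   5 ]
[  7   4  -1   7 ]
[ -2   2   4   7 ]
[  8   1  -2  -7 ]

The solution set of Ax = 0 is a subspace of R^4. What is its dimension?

Row reduce to echelon form.
R2 ← R2 − (3/8)·R1: [0, -11/4, -51/4, 49/8]
R3 ← R3 + (7/8)·R1: [0, 23/4, 59/4, 35/8]
R4 ← R4 − (1/4)·R1: [0, 3/2, -1/2, 31/4]
R5 ← R5 + R1: [0, 3, 16, -10]
R3 ← R3 + (23/11)·R2: [0, 0, -131/11, 189/11]
R4 ← R4 + (6/11)·R2: [0, 0, -82/11, 122/11]
R5 ← R5 + (12/11)·R2: [0, 0, 23/11, -73/22]
R4 ← R4 − (82/131)·R3: [0, 0, 0, 44/131]
R5 ← R5 + (23/131)·R3: [0, 0, 0, -79/262]
R5 ← R5 + (79/88)·R4: [0, 0, 0, 0]
4 nonzero rows, so rank(A) = 4.
A has 4 columns; by rank–nullity, nullity = 4 − 4 = 0.

0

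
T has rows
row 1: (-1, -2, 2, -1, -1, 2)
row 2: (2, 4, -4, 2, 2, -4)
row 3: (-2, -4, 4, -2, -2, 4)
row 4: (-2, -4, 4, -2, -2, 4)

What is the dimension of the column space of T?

Row reduce to echelon form.
R2 ← R2 + (2)·R1: [0, 0, 0, 0, 0, 0]
R3 ← R3 − (2)·R1: [0, 0, 0, 0, 0, 0]
R4 ← R4 − (2)·R1: [0, 0, 0, 0, 0, 0]
Echelon form has 1 nonzero row, so rank(T) = 1.
The column space has dimension equal to the rank: 1.

1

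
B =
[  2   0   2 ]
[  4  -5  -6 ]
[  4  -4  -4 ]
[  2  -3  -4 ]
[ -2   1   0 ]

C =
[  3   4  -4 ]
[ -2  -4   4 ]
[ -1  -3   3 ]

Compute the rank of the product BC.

2

First compute BC:
[[  4,   2,  -2],
 [ 28,  54, -54],
 [ 24,  44, -44],
 [ 16,  32, -32],
 [ -8, -12,  12]]
Now row reduce the product.
R2 ← R2 − (7)·R1: [0, 40, -40]
R3 ← R3 − (6)·R1: [0, 32, -32]
R4 ← R4 − (4)·R1: [0, 24, -24]
R5 ← R5 + (2)·R1: [0, -8, 8]
R3 ← R3 − (4/5)·R2: [0, 0, 0]
R4 ← R4 − (3/5)·R2: [0, 0, 0]
R5 ← R5 + (1/5)·R2: [0, 0, 0]
2 nonzero rows, so rank(BC) = 2.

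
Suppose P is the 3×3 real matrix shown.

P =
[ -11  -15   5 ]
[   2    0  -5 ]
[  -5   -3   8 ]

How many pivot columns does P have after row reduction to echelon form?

Row reduce to echelon form.
R2 ← R2 + (2/11)·R1: [0, -30/11, -45/11]
R3 ← R3 − (5/11)·R1: [0, 42/11, 63/11]
R3 ← R3 + (7/5)·R2: [0, 0, 0]
Echelon form has 2 nonzero rows, so rank(P) = 2.
Each nonzero row contributes one pivot column: 2 pivot columns.

2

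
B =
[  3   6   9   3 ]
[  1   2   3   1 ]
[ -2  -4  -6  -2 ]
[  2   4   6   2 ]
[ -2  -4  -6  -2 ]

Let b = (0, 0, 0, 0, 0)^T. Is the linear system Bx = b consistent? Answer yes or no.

yes

Row reduce the augmented matrix [B | b].
R2 ← R2 − (1/3)·R1: [0, 0, 0, 0, 0]
R3 ← R3 + (2/3)·R1: [0, 0, 0, 0, 0]
R4 ← R4 − (2/3)·R1: [0, 0, 0, 0, 0]
R5 ← R5 + (2/3)·R1: [0, 0, 0, 0, 0]
The echelon form has 1 nonzero rows, and every pivot lies in the first 4 columns, so rank(B) = rank([B|b]) = 1.
The system is consistent.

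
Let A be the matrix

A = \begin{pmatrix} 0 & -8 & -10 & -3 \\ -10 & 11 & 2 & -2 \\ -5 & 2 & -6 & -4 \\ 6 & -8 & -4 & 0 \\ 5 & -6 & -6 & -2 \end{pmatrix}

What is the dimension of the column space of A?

3

Row reduce to echelon form.
Swap R1 ↔ R2
R3 ← R3 − (1/2)·R1: [0, -7/2, -7, -3]
R4 ← R4 + (3/5)·R1: [0, -7/5, -14/5, -6/5]
R5 ← R5 + (1/2)·R1: [0, -1/2, -5, -3]
R3 ← R3 − (7/16)·R2: [0, 0, -21/8, -27/16]
R4 ← R4 − (7/40)·R2: [0, 0, -21/20, -27/40]
R5 ← R5 − (1/16)·R2: [0, 0, -35/8, -45/16]
R4 ← R4 − (2/5)·R3: [0, 0, 0, 0]
R5 ← R5 − (5/3)·R3: [0, 0, 0, 0]
Echelon form has 3 nonzero rows, so rank(A) = 3.
The column space has dimension equal to the rank: 3.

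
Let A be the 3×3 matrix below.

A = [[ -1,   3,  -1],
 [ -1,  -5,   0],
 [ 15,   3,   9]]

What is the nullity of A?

Row reduce to echelon form.
R2 ← R2 − R1: [0, -8, 1]
R3 ← R3 + (15)·R1: [0, 48, -6]
R3 ← R3 + (6)·R2: [0, 0, 0]
2 nonzero rows, so rank(A) = 2.
A has 3 columns; by rank–nullity, nullity = 3 − 2 = 1.

1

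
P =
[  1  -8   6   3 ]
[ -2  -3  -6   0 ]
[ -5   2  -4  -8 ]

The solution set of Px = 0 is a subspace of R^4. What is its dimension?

Row reduce to echelon form.
R2 ← R2 + (2)·R1: [0, -19, 6, 6]
R3 ← R3 + (5)·R1: [0, -38, 26, 7]
R3 ← R3 − (2)·R2: [0, 0, 14, -5]
3 nonzero rows, so rank(P) = 3.
P has 4 columns; by rank–nullity, nullity = 4 − 3 = 1.

1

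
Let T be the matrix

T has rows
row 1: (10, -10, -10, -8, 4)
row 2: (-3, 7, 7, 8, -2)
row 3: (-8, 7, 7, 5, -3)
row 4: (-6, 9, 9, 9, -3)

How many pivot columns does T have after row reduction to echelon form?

Row reduce to echelon form.
R2 ← R2 + (3/10)·R1: [0, 4, 4, 28/5, -4/5]
R3 ← R3 + (4/5)·R1: [0, -1, -1, -7/5, 1/5]
R4 ← R4 + (3/5)·R1: [0, 3, 3, 21/5, -3/5]
R3 ← R3 + (1/4)·R2: [0, 0, 0, 0, 0]
R4 ← R4 − (3/4)·R2: [0, 0, 0, 0, 0]
Echelon form has 2 nonzero rows, so rank(T) = 2.
Each nonzero row contributes one pivot column: 2 pivot columns.

2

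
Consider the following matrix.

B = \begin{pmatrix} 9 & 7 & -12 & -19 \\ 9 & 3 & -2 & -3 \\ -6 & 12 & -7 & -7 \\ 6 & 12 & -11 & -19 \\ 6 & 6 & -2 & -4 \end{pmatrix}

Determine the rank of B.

4

Row reduce to echelon form.
R2 ← R2 − R1: [0, -4, 10, 16]
R3 ← R3 + (2/3)·R1: [0, 50/3, -15, -59/3]
R4 ← R4 − (2/3)·R1: [0, 22/3, -3, -19/3]
R5 ← R5 − (2/3)·R1: [0, 4/3, 6, 26/3]
R3 ← R3 + (25/6)·R2: [0, 0, 80/3, 47]
R4 ← R4 + (11/6)·R2: [0, 0, 46/3, 23]
R5 ← R5 + (1/3)·R2: [0, 0, 28/3, 14]
R4 ← R4 − (23/40)·R3: [0, 0, 0, -161/40]
R5 ← R5 − (7/20)·R3: [0, 0, 0, -49/20]
R5 ← R5 − (14/23)·R4: [0, 0, 0, 0]
Echelon form has 4 nonzero rows, so rank(B) = 4.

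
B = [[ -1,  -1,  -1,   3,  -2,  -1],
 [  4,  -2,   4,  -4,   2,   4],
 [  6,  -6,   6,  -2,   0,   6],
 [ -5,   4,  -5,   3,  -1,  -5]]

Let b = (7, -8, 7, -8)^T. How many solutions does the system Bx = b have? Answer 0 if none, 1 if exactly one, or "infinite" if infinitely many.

0

Row reduce the augmented matrix [B | b].
R2 ← R2 + (4)·R1: [0, -6, 0, 8, -6, 0, 20]
R3 ← R3 + (6)·R1: [0, -12, 0, 16, -12, 0, 49]
R4 ← R4 − (5)·R1: [0, 9, 0, -12, 9, 0, -43]
R3 ← R3 − (2)·R2: [0, 0, 0, 0, 0, 0, 9]
R4 ← R4 + (3/2)·R2: [0, 0, 0, 0, 0, 0, -13]
R4 ← R4 + (13/9)·R3: [0, 0, 0, 0, 0, 0, 0]
The echelon form has 3 nonzero rows; the last pivot sits in the augmented column, so rank(B) = 2 but rank([B|b]) = 3.
Since the ranks differ, the system is inconsistent.
It has no solutions.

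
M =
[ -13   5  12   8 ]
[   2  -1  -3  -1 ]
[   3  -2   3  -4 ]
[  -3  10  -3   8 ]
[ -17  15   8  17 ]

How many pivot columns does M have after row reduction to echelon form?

Row reduce to echelon form.
R2 ← R2 + (2/13)·R1: [0, -3/13, -15/13, 3/13]
R3 ← R3 + (3/13)·R1: [0, -11/13, 75/13, -28/13]
R4 ← R4 − (3/13)·R1: [0, 115/13, -75/13, 80/13]
R5 ← R5 − (17/13)·R1: [0, 110/13, -100/13, 85/13]
R3 ← R3 − (11/3)·R2: [0, 0, 10, -3]
R4 ← R4 + (115/3)·R2: [0, 0, -50, 15]
R5 ← R5 + (110/3)·R2: [0, 0, -50, 15]
R4 ← R4 + (5)·R3: [0, 0, 0, 0]
R5 ← R5 + (5)·R3: [0, 0, 0, 0]
Echelon form has 3 nonzero rows, so rank(M) = 3.
Each nonzero row contributes one pivot column: 3 pivot columns.

3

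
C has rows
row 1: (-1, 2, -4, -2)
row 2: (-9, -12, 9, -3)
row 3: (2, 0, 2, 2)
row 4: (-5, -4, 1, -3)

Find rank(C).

2

Row reduce to echelon form.
R2 ← R2 − (9)·R1: [0, -30, 45, 15]
R3 ← R3 + (2)·R1: [0, 4, -6, -2]
R4 ← R4 − (5)·R1: [0, -14, 21, 7]
R3 ← R3 + (2/15)·R2: [0, 0, 0, 0]
R4 ← R4 − (7/15)·R2: [0, 0, 0, 0]
Echelon form has 2 nonzero rows, so rank(C) = 2.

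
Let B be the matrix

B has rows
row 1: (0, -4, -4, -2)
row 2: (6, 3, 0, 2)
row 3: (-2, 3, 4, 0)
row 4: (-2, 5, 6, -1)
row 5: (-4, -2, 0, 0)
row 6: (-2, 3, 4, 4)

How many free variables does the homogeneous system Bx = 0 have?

1

Row reduce to echelon form.
Swap R1 ↔ R2
R3 ← R3 + (1/3)·R1: [0, 4, 4, 2/3]
R4 ← R4 + (1/3)·R1: [0, 6, 6, -1/3]
R5 ← R5 + (2/3)·R1: [0, 0, 0, 4/3]
R6 ← R6 + (1/3)·R1: [0, 4, 4, 14/3]
R3 ← R3 + R2: [0, 0, 0, -4/3]
R4 ← R4 + (3/2)·R2: [0, 0, 0, -10/3]
R6 ← R6 + R2: [0, 0, 0, 8/3]
R4 ← R4 − (5/2)·R3: [0, 0, 0, 0]
R5 ← R5 + R3: [0, 0, 0, 0]
R6 ← R6 + (2)·R3: [0, 0, 0, 0]
3 nonzero rows, so rank(B) = 3.
B has 4 columns; by rank–nullity, nullity = 4 − 3 = 1.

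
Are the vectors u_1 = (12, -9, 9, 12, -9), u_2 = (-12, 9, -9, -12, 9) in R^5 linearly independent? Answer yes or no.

no

Form the matrix with these vectors as rows and row reduce.
R2 ← R2 + R1: [0, 0, 0, 0, 0]
1 nonzero row, so the 2 vectors span a space of dimension 1.
Since 1 < 2, the vectors are linearly dependent.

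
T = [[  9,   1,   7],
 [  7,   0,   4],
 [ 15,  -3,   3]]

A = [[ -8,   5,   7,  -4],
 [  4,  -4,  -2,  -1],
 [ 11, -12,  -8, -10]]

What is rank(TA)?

First compute TA:
[[  9, -43,   5, -107],
 [-12, -13,  17, -68],
 [-99,  51,  87, -87]]
Now row reduce the product.
R2 ← R2 + (4/3)·R1: [0, -211/3, 71/3, -632/3]
R3 ← R3 + (11)·R1: [0, -422, 142, -1264]
R3 ← R3 − (6)·R2: [0, 0, 0, 0]
2 nonzero rows, so rank(TA) = 2.

2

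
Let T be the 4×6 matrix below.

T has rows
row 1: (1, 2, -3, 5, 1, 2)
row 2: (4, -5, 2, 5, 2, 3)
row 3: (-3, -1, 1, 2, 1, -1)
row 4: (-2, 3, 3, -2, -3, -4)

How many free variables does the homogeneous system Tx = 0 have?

2

Row reduce to echelon form.
R2 ← R2 − (4)·R1: [0, -13, 14, -15, -2, -5]
R3 ← R3 + (3)·R1: [0, 5, -8, 17, 4, 5]
R4 ← R4 + (2)·R1: [0, 7, -3, 8, -1, 0]
R3 ← R3 + (5/13)·R2: [0, 0, -34/13, 146/13, 42/13, 40/13]
R4 ← R4 + (7/13)·R2: [0, 0, 59/13, -1/13, -27/13, -35/13]
R4 ← R4 + (59/34)·R3: [0, 0, 0, 330/17, 60/17, 45/17]
4 nonzero rows, so rank(T) = 4.
T has 6 columns; by rank–nullity, nullity = 6 − 4 = 2.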